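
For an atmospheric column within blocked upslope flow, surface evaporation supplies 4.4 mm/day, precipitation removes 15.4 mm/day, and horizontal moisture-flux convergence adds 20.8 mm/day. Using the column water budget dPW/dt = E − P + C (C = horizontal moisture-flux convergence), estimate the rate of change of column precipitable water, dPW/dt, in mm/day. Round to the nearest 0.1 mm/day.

dPW/dt = E − P + C = 4.4 − 15.4 + (20.8) = 9.8 mm/day.

dPW/dt ≈ 9.8 mm/day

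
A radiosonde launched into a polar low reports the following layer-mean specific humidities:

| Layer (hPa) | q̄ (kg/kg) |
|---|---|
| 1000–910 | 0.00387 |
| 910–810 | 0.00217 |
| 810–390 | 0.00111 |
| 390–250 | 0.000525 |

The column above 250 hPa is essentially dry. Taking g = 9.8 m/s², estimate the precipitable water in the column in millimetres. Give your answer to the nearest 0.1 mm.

Precipitable water is the column-integrated vapour mass per unit area: PW = (1/g) Σ q̄ Δp, with q in kg/kg and Δp in Pa (1 kg/m² of water = 1 mm).
Layer 1000–910 hPa: Δp = 90 hPa = 9000 Pa, q̄ = 0.00387 kg/kg → 0.00387 × 9000 / 9.8 = 3.55 mm
Layer 910–810 hPa: Δp = 100 hPa = 10000 Pa, q̄ = 0.00217 kg/kg → 0.00217 × 10000 / 9.8 = 2.21 mm
Layer 810–390 hPa: Δp = 420 hPa = 42000 Pa, q̄ = 0.00111 kg/kg → 0.00111 × 42000 / 9.8 = 4.76 mm
Layer 390–250 hPa: Δp = 140 hPa = 14000 Pa, q̄ = 0.000525 kg/kg → 0.000525 × 14000 / 9.8 = 0.75 mm
PW = 3.55 + 2.21 + 4.76 + 0.75 = 11.27 ≈ 11.3 mm.

PW ≈ 11.3 mm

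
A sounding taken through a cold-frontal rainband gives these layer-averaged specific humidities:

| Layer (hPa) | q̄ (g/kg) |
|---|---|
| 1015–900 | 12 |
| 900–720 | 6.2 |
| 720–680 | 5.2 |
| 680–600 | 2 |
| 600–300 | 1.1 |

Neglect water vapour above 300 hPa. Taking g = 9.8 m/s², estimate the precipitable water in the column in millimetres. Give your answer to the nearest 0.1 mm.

PW ≈ 32.6 mm

Precipitable water is the column-integrated vapour mass per unit area: PW = (1/g) Σ q̄ Δp, with q in kg/kg and Δp in Pa (1 kg/m² of water = 1 mm).
Layer 1015–900 hPa: Δp = 115 hPa = 11500 Pa, q̄ = 0.012 kg/kg → 0.012 × 11500 / 9.8 = 14.08 mm
Layer 900–720 hPa: Δp = 180 hPa = 18000 Pa, q̄ = 0.0062 kg/kg → 0.0062 × 18000 / 9.8 = 11.39 mm
Layer 720–680 hPa: Δp = 40 hPa = 4000 Pa, q̄ = 0.0052 kg/kg → 0.0052 × 4000 / 9.8 = 2.12 mm
Layer 680–600 hPa: Δp = 80 hPa = 8000 Pa, q̄ = 0.002 kg/kg → 0.002 × 8000 / 9.8 = 1.63 mm
Layer 600–300 hPa: Δp = 300 hPa = 30000 Pa, q̄ = 0.0011 kg/kg → 0.0011 × 30000 / 9.8 = 3.37 mm
PW = 14.08 + 11.39 + 2.12 + 1.63 + 3.37 = 32.59 ≈ 32.6 mm.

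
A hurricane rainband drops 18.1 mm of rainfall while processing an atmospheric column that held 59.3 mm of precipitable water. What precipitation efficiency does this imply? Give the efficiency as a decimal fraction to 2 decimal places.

ε ≈ 0.31

ε = rainfall / PW = 18.1 / 59.3 = 0.31.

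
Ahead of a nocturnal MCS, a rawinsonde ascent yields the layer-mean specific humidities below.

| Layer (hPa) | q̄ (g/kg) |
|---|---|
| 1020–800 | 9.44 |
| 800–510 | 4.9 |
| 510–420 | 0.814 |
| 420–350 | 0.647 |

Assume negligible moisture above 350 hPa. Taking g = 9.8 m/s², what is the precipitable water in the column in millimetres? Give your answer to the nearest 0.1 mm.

PW ≈ 36.9 mm

Precipitable water is the column-integrated vapour mass per unit area: PW = (1/g) Σ q̄ Δp, with q in kg/kg and Δp in Pa (1 kg/m² of water = 1 mm).
Layer 1020–800 hPa: Δp = 220 hPa = 22000 Pa, q̄ = 0.00944 kg/kg → 0.00944 × 22000 / 9.8 = 21.19 mm
Layer 800–510 hPa: Δp = 290 hPa = 29000 Pa, q̄ = 0.0049 kg/kg → 0.0049 × 29000 / 9.8 = 14.50 mm
Layer 510–420 hPa: Δp = 90 hPa = 9000 Pa, q̄ = 0.000814 kg/kg → 0.000814 × 9000 / 9.8 = 0.75 mm
Layer 420–350 hPa: Δp = 70 hPa = 7000 Pa, q̄ = 0.000647 kg/kg → 0.000647 × 7000 / 9.8 = 0.46 mm
PW = 21.19 + 14.50 + 0.75 + 0.46 = 36.90 ≈ 36.9 mm.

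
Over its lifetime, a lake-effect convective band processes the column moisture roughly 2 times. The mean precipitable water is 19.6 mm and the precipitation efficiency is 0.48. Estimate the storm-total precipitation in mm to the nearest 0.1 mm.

Each cycle deposits ε × PW = 0.48 × 19.6 = 9.408 mm.
Over 2 cycles: 2 × 9.408 = 18.8 mm.

precipitation ≈ 18.8 mm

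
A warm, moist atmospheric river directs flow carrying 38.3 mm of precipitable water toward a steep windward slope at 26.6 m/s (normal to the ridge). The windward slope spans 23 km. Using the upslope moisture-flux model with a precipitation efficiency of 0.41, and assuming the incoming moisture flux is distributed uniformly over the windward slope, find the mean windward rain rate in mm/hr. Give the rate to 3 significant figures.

R ≈ 65.4 mm/hr

Incoming column moisture flux per unit ridge length: F = V × PW = 26.6 × 38.3 = 1018.78 mm·m/s.
Spread over the 23 km slope with efficiency ε = 0.41: R = ε·F/W = 0.41 × 1018.78 / 23000 m = 1.816e-02 mm/s.
R = 1.816e-02 × 3600 = 65.4 mm/hr.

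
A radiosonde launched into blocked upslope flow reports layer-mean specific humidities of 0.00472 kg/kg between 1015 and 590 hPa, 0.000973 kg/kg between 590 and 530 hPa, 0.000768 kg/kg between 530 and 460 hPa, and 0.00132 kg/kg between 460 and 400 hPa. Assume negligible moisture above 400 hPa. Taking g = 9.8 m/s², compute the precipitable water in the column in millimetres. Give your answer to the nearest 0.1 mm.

Precipitable water is the column-integrated vapour mass per unit area: PW = (1/g) Σ q̄ Δp, with q in kg/kg and Δp in Pa (1 kg/m² of water = 1 mm).
Layer 1015–590 hPa: Δp = 425 hPa = 42500 Pa, q̄ = 0.00472 kg/kg → 0.00472 × 42500 / 9.8 = 20.47 mm
Layer 590–530 hPa: Δp = 60 hPa = 6000 Pa, q̄ = 0.000973 kg/kg → 0.000973 × 6000 / 9.8 = 0.60 mm
Layer 530–460 hPa: Δp = 70 hPa = 7000 Pa, q̄ = 0.000768 kg/kg → 0.000768 × 7000 / 9.8 = 0.55 mm
Layer 460–400 hPa: Δp = 60 hPa = 6000 Pa, q̄ = 0.00132 kg/kg → 0.00132 × 6000 / 9.8 = 0.81 mm
PW = 20.47 + 0.60 + 0.55 + 0.81 = 22.43 ≈ 22.4 mm.

PW ≈ 22.4 mm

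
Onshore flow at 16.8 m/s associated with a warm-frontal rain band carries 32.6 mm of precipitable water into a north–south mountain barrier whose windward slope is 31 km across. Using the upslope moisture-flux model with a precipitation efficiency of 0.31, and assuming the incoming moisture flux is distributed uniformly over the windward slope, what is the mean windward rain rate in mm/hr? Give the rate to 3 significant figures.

Incoming column moisture flux per unit ridge length: F = V × PW = 16.8 × 32.6 = 547.68 mm·m/s.
Spread over the 31 km slope with efficiency ε = 0.31: R = ε·F/W = 0.31 × 547.68 / 31000 m = 5.477e-03 mm/s.
R = 5.477e-03 × 3600 = 19.7 mm/hr.

R ≈ 19.7 mm/hr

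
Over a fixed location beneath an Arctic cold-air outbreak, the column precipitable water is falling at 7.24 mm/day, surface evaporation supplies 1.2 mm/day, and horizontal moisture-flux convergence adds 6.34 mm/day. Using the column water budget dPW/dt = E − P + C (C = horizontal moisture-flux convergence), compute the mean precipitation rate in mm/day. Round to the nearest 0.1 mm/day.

dPW/dt = -7.24 mm/day.
P = E + C − dPW/dt = 1.2 + (6.34) − (-7.24) = 14.8 mm/day.

P ≈ 14.8 mm/day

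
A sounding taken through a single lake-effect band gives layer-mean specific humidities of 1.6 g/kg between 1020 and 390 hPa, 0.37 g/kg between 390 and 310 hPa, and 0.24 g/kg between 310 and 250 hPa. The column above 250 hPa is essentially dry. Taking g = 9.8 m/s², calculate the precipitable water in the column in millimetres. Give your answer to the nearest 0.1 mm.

Precipitable water is the column-integrated vapour mass per unit area: PW = (1/g) Σ q̄ Δp, with q in kg/kg and Δp in Pa (1 kg/m² of water = 1 mm).
Layer 1020–390 hPa: Δp = 630 hPa = 63000 Pa, q̄ = 0.0016 kg/kg → 0.0016 × 63000 / 9.8 = 10.29 mm
Layer 390–310 hPa: Δp = 80 hPa = 8000 Pa, q̄ = 0.00037 kg/kg → 0.00037 × 8000 / 9.8 = 0.30 mm
Layer 310–250 hPa: Δp = 60 hPa = 6000 Pa, q̄ = 0.00024 kg/kg → 0.00024 × 6000 / 9.8 = 0.15 mm
PW = 10.29 + 0.30 + 0.15 = 10.74 ≈ 10.7 mm.

PW ≈ 10.7 mm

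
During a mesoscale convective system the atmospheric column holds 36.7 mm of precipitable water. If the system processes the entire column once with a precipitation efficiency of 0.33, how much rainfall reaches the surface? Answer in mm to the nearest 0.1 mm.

Rainfall = ε × PW = 0.33 × 36.7 = 12.1 mm.

rainfall ≈ 12.1 mm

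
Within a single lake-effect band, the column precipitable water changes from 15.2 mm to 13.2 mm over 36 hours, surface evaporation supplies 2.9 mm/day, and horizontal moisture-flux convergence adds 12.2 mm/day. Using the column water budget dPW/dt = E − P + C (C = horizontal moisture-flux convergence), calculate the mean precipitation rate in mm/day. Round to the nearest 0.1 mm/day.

P ≈ 16.4 mm/day

dPW/dt = (13.2 − 15.2) mm / (36/24 day) = -1.333 mm/day.
P = E + C − dPW/dt = 2.9 + (12.2) − (-1.333) = 16.4 mm/day.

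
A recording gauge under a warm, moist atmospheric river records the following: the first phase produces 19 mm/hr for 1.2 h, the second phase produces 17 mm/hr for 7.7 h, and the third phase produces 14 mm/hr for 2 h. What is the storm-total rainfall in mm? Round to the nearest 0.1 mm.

Total = Σ Rᵢ Δtᵢ = 19 × 1.2 + 17 × 7.7 + 14 × 2
      = 22.8 + 130.9 + 28 = 181.7 mm.

total ≈ 181.7 mm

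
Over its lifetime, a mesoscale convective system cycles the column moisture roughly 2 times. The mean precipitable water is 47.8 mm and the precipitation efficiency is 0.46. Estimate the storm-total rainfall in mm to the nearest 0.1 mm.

rainfall ≈ 44.0 mm

Each cycle deposits ε × PW = 0.46 × 47.8 = 21.988 mm.
Over 2 cycles: 2 × 21.988 = 44.0 mm.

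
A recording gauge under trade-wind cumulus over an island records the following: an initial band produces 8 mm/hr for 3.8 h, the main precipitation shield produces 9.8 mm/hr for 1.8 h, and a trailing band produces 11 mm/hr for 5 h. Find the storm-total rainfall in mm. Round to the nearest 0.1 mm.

Total = Σ Rᵢ Δtᵢ = 8 × 3.8 + 9.8 × 1.8 + 11 × 5
      = 30.4 + 17.64 + 55 = 103.0 mm.

total ≈ 103.0 mm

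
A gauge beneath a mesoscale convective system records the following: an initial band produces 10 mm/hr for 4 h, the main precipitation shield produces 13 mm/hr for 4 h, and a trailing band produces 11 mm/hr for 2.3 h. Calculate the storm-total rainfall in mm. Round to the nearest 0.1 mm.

Total = Σ Rᵢ Δtᵢ = 10 × 4 + 13 × 4 + 11 × 2.3
      = 40 + 52 + 25.3 = 117.3 mm.

total ≈ 117.3 mm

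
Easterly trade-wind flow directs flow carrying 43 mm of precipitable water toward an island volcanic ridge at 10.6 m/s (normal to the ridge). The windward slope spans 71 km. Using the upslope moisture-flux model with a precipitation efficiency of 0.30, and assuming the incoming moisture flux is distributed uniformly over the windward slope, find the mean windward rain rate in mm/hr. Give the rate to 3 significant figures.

R ≈ 6.93 mm/hr

Incoming column moisture flux per unit ridge length: F = V × PW = 10.6 × 43 = 455.8 mm·m/s.
Spread over the 71 km slope with efficiency ε = 0.30: R = ε·F/W = 0.30 × 455.8 / 71000 m = 1.926e-03 mm/s.
R = 1.926e-03 × 3600 = 6.93 mm/hr.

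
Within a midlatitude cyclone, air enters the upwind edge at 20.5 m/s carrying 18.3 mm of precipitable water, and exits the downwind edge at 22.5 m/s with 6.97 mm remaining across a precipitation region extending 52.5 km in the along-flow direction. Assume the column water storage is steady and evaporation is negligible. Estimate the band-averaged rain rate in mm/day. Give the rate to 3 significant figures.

Column moisture flux per unit crosswind length is F = V × PW.
Inflow: F_in = 20.5 × 18.3 = 375.15 mm·m/s
Outflow: F_out = 22.5 × 6.97 = 156.825 mm·m/s
Steady-state rate R = (F_in − F_out)/L = (375.15 − 156.825) / 52500 m = 4.159e-03 mm/s.
R = 4.159e-03 × 3600 × 24 = 359 mm/day.

R ≈ 359 mm/day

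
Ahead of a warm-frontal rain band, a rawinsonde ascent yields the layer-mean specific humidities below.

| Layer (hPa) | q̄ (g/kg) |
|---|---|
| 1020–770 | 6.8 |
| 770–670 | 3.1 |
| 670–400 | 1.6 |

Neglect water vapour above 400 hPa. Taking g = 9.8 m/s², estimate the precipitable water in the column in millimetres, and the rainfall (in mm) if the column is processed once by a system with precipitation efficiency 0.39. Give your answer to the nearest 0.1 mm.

Precipitable water is the column-integrated vapour mass per unit area: PW = (1/g) Σ q̄ Δp, with q in kg/kg and Δp in Pa (1 kg/m² of water = 1 mm).
Layer 1020–770 hPa: Δp = 250 hPa = 25000 Pa, q̄ = 0.0068 kg/kg → 0.0068 × 25000 / 9.8 = 17.35 mm
Layer 770–670 hPa: Δp = 100 hPa = 10000 Pa, q̄ = 0.0031 kg/kg → 0.0031 × 10000 / 9.8 = 3.16 mm
Layer 670–400 hPa: Δp = 270 hPa = 27000 Pa, q̄ = 0.0016 kg/kg → 0.0016 × 27000 / 9.8 = 4.41 mm
PW = 17.35 + 3.16 + 4.41 = 24.92 ≈ 24.9 mm.
Rainfall = ε × PW = 0.39 × 24.9 = 9.7 mm.

PW ≈ 24.9 mm; rainfall ≈ 9.7 mm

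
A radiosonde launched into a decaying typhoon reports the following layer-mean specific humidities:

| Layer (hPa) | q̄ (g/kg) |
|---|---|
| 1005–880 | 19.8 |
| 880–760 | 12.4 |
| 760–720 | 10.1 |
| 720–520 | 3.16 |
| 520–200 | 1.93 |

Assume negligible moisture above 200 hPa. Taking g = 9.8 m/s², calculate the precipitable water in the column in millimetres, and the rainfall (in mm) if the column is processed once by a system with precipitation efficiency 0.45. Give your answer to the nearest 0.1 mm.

PW ≈ 57.3 mm; rainfall ≈ 25.8 mm

Precipitable water is the column-integrated vapour mass per unit area: PW = (1/g) Σ q̄ Δp, with q in kg/kg and Δp in Pa (1 kg/m² of water = 1 mm).
Layer 1005–880 hPa: Δp = 125 hPa = 12500 Pa, q̄ = 0.0198 kg/kg → 0.0198 × 12500 / 9.8 = 25.26 mm
Layer 880–760 hPa: Δp = 120 hPa = 12000 Pa, q̄ = 0.0124 kg/kg → 0.0124 × 12000 / 9.8 = 15.18 mm
Layer 760–720 hPa: Δp = 40 hPa = 4000 Pa, q̄ = 0.0101 kg/kg → 0.0101 × 4000 / 9.8 = 4.12 mm
Layer 720–520 hPa: Δp = 200 hPa = 20000 Pa, q̄ = 0.00316 kg/kg → 0.00316 × 20000 / 9.8 = 6.45 mm
Layer 520–200 hPa: Δp = 320 hPa = 32000 Pa, q̄ = 0.00193 kg/kg → 0.00193 × 32000 / 9.8 = 6.30 mm
PW = 25.26 + 15.18 + 4.12 + 6.45 + 6.30 = 57.31 ≈ 57.3 mm.
Rainfall = ε × PW = 0.45 × 57.3 = 25.8 mm.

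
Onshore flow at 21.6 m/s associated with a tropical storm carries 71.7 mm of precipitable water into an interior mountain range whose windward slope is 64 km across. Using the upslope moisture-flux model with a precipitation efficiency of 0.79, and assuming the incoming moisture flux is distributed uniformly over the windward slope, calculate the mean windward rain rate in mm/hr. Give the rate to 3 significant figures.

R ≈ 68.8 mm/hr

Incoming column moisture flux per unit ridge length: F = V × PW = 21.6 × 71.7 = 1548.72 mm·m/s.
Spread over the 64 km slope with efficiency ε = 0.79: R = ε·F/W = 0.79 × 1548.72 / 64000 m = 1.912e-02 mm/s.
R = 1.912e-02 × 3600 = 68.8 mm/hr.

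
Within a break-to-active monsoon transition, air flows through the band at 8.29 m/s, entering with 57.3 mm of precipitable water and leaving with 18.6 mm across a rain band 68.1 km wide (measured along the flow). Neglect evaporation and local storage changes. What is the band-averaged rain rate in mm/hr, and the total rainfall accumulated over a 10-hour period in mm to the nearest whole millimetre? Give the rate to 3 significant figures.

R ≈ 17.0 mm/hr; total ≈ 170 mm

Column moisture flux per unit crosswind length is F = V × PW.
Inflow: F_in = 8.29 × 57.3 = 475.017 mm·m/s
Outflow: F_out = 8.29 × 18.6 = 154.194 mm·m/s
Steady-state rate R = (F_in − F_out)/L = (475.017 − 154.194) / 68100 m = 4.711e-03 mm/s.
R = 4.711e-03 × 3600 = 17.0 mm/hr.
Over 10 h: total = 17.0 × 10 = 170 mm.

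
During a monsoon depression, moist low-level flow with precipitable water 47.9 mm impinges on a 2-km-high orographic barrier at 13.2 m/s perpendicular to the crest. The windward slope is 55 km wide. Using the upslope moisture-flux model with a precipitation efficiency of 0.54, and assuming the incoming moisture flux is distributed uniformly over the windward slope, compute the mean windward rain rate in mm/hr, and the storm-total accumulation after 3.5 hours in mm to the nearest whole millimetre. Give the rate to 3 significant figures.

R ≈ 22.3 mm/hr; total ≈ 78 mm

Incoming column moisture flux per unit ridge length: F = V × PW = 13.2 × 47.9 = 632.28 mm·m/s.
Spread over the 55 km slope with efficiency ε = 0.54: R = ε·F/W = 0.54 × 632.28 / 55000 m = 6.208e-03 mm/s.
R = 6.208e-03 × 3600 = 22.3 mm/hr.
Over 3.5 h: total = 22.3 × 3.5 = 78.05 ≈ 78 mm.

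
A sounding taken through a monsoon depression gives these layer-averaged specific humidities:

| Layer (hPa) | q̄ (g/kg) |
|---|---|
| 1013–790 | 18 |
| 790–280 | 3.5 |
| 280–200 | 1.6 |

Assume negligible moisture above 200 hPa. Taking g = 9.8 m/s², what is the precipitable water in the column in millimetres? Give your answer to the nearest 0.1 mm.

PW ≈ 60.5 mm

Precipitable water is the column-integrated vapour mass per unit area: PW = (1/g) Σ q̄ Δp, with q in kg/kg and Δp in Pa (1 kg/m² of water = 1 mm).
Layer 1013–790 hPa: Δp = 223 hPa = 22300 Pa, q̄ = 0.018 kg/kg → 0.018 × 22300 / 9.8 = 40.96 mm
Layer 790–280 hPa: Δp = 510 hPa = 51000 Pa, q̄ = 0.0035 kg/kg → 0.0035 × 51000 / 9.8 = 18.21 mm
Layer 280–200 hPa: Δp = 80 hPa = 8000 Pa, q̄ = 0.0016 kg/kg → 0.0016 × 8000 / 9.8 = 1.31 mm
PW = 40.96 + 18.21 + 1.31 = 60.48 ≈ 60.5 mm.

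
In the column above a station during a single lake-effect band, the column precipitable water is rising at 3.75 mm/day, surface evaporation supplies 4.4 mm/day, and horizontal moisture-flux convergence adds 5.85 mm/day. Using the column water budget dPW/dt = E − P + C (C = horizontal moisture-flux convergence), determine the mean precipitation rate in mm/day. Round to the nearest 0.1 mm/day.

P ≈ 6.5 mm/day

dPW/dt = +3.75 mm/day.
P = E + C − dPW/dt = 4.4 + (5.85) − (+3.75) = 6.5 mm/day.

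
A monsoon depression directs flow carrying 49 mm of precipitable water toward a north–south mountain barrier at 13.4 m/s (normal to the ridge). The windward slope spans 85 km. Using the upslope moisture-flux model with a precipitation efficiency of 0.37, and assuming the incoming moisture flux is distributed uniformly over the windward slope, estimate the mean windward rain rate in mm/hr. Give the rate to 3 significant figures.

R ≈ 10.3 mm/hr

Incoming column moisture flux per unit ridge length: F = V × PW = 13.4 × 49 = 656.6 mm·m/s.
Spread over the 85 km slope with efficiency ε = 0.37: R = ε·F/W = 0.37 × 656.6 / 85000 m = 2.858e-03 mm/s.
R = 2.858e-03 × 3600 = 10.3 mm/hr.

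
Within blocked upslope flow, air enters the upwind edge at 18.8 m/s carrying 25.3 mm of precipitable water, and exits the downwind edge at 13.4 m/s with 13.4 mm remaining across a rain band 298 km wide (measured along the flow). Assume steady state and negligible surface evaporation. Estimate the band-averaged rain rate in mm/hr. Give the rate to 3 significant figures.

Column moisture flux per unit crosswind length is F = V × PW.
Inflow: F_in = 18.8 × 25.3 = 475.64 mm·m/s
Outflow: F_out = 13.4 × 13.4 = 179.56 mm·m/s
Steady-state rate R = (F_in − F_out)/L = (475.64 − 179.56) / 298000 m = 9.936e-04 mm/s.
R = 9.936e-04 × 3600 = 3.58 mm/hr.

R ≈ 3.58 mm/hr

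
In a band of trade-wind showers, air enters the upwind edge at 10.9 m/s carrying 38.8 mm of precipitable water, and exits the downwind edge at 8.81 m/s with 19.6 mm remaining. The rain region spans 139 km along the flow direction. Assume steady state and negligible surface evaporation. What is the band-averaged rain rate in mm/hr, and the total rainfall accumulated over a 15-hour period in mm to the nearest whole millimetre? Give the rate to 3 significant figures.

Column moisture flux per unit crosswind length is F = V × PW.
Inflow: F_in = 10.9 × 38.8 = 422.92 mm·m/s
Outflow: F_out = 8.81 × 19.6 = 172.676 mm·m/s
Steady-state rate R = (F_in − F_out)/L = (422.92 − 172.676) / 139000 m = 1.800e-03 mm/s.
R = 1.800e-03 × 3600 = 6.48 mm/hr.
Over 15 h: total = 6.48 × 15 = 97.2 ≈ 97 mm.

R ≈ 6.48 mm/hr; total ≈ 97 mm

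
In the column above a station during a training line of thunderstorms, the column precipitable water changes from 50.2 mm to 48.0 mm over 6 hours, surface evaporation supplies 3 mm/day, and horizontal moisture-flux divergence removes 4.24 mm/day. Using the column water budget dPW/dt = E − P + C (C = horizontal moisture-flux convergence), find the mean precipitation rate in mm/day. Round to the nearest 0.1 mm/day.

dPW/dt = (48.0 − 50.2) mm / (6/24 day) = -8.800 mm/day.
P = E + C − dPW/dt = 3 + (-4.24) − (-8.800) = 7.6 mm/day.

P ≈ 7.6 mm/day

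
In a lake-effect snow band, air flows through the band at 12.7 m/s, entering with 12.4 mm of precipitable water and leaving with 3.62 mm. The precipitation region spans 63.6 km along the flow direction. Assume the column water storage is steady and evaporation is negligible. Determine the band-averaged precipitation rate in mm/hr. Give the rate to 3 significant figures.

Column moisture flux per unit crosswind length is F = V × PW.
Inflow: F_in = 12.7 × 12.4 = 157.48 mm·m/s
Outflow: F_out = 12.7 × 3.62 = 45.974 mm·m/s
Steady-state rate R = (F_in − F_out)/L = (157.48 − 45.974) / 63600 m = 1.753e-03 mm/s.
R = 1.753e-03 × 3600 = 6.31 mm/hr.

R ≈ 6.31 mm/hr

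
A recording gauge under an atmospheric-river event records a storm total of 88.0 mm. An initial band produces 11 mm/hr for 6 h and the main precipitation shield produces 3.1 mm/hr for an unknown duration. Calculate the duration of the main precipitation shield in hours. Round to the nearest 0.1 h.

Known phases: 11 × 6 = 66 mm.
Remaining depth = 88.0 − 66 = 22 mm.
Duration = 22 / 3.1 = 7.1 h.

duration ≈ 7.1 h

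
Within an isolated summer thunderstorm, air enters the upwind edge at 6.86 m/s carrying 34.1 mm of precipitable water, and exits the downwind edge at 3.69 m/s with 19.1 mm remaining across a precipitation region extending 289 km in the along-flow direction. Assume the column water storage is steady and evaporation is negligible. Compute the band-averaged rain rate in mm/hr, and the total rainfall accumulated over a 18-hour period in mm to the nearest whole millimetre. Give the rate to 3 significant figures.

R ≈ 2.04 mm/hr; total ≈ 37 mm

Column moisture flux per unit crosswind length is F = V × PW.
Inflow: F_in = 6.86 × 34.1 = 233.926 mm·m/s
Outflow: F_out = 3.69 × 19.1 = 70.479 mm·m/s
Steady-state rate R = (F_in − F_out)/L = (233.926 − 70.479) / 289000 m = 5.656e-04 mm/s.
R = 5.656e-04 × 3600 = 2.04 mm/hr.
Over 18 h: total = 2.04 × 18 = 36.72 ≈ 37 mm.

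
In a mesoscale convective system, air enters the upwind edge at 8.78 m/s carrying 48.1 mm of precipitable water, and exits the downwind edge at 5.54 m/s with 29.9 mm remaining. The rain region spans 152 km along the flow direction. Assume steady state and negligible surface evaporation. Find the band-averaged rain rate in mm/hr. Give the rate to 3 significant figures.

Column moisture flux per unit crosswind length is F = V × PW.
Inflow: F_in = 8.78 × 48.1 = 422.318 mm·m/s
Outflow: F_out = 5.54 × 29.9 = 165.646 mm·m/s
Steady-state rate R = (F_in − F_out)/L = (422.318 − 165.646) / 152000 m = 1.689e-03 mm/s.
R = 1.689e-03 × 3600 = 6.08 mm/hr.

R ≈ 6.08 mm/hr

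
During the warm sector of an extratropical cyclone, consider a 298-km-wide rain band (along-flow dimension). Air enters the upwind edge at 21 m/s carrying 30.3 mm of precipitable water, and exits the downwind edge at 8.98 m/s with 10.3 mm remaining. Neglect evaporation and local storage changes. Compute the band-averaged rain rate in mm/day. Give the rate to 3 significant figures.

Column moisture flux per unit crosswind length is F = V × PW.
Inflow: F_in = 21 × 30.3 = 636.3 mm·m/s
Outflow: F_out = 8.98 × 10.3 = 92.494 mm·m/s
Steady-state rate R = (F_in − F_out)/L = (636.3 − 92.494) / 298000 m = 1.825e-03 mm/s.
R = 1.825e-03 × 3600 × 24 = 158 mm/day.

R ≈ 158 mm/day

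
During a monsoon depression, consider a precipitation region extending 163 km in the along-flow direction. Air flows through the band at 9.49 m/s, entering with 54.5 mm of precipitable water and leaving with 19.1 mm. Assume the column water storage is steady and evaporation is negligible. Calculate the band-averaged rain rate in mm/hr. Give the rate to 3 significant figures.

Column moisture flux per unit crosswind length is F = V × PW.
Inflow: F_in = 9.49 × 54.5 = 517.205 mm·m/s
Outflow: F_out = 9.49 × 19.1 = 181.259 mm·m/s
Steady-state rate R = (F_in − F_out)/L = (517.205 − 181.259) / 163000 m = 2.061e-03 mm/s.
R = 2.061e-03 × 3600 = 7.42 mm/hr.

R ≈ 7.42 mm/hr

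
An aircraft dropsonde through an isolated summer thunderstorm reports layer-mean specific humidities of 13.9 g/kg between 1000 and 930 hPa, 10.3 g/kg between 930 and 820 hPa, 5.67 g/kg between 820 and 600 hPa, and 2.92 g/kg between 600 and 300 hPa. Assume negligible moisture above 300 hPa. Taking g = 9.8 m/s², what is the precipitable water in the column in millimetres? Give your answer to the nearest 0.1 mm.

Precipitable water is the column-integrated vapour mass per unit area: PW = (1/g) Σ q̄ Δp, with q in kg/kg and Δp in Pa (1 kg/m² of water = 1 mm).
Layer 1000–930 hPa: Δp = 70 hPa = 7000 Pa, q̄ = 0.0139 kg/kg → 0.0139 × 7000 / 9.8 = 9.93 mm
Layer 930–820 hPa: Δp = 110 hPa = 11000 Pa, q̄ = 0.0103 kg/kg → 0.0103 × 11000 / 9.8 = 11.56 mm
Layer 820–600 hPa: Δp = 220 hPa = 22000 Pa, q̄ = 0.00567 kg/kg → 0.00567 × 22000 / 9.8 = 12.73 mm
Layer 600–300 hPa: Δp = 300 hPa = 30000 Pa, q̄ = 0.00292 kg/kg → 0.00292 × 30000 / 9.8 = 8.94 mm
PW = 9.93 + 11.56 + 12.73 + 8.94 = 43.16 ≈ 43.2 mm.

PW ≈ 43.2 mm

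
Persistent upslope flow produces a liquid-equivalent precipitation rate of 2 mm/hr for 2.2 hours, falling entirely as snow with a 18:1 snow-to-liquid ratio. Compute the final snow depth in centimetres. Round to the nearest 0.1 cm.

snow depth ≈ 7.9 cm

Liquid-equivalent depth = 2 × 2.2 = 4.4 mm.
Snow depth = 4.4 mm × 18 = 79.2 mm = 7.9 cm.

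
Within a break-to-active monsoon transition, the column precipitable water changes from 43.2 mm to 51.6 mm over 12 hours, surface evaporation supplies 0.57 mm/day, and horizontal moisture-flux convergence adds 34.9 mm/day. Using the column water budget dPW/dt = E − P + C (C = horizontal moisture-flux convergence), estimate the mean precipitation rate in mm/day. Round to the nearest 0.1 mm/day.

P ≈ 18.7 mm/day

dPW/dt = (51.6 − 43.2) mm / (12/24 day) = +16.800 mm/day.
P = E + C − dPW/dt = 0.57 + (34.9) − (+16.800) = 18.7 mm/day.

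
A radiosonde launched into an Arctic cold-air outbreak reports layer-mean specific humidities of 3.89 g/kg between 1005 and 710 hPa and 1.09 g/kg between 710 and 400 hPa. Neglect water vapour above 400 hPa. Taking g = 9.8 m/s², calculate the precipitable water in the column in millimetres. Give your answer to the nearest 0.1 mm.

PW ≈ 15.2 mm

Precipitable water is the column-integrated vapour mass per unit area: PW = (1/g) Σ q̄ Δp, with q in kg/kg and Δp in Pa (1 kg/m² of water = 1 mm).
Layer 1005–710 hPa: Δp = 295 hPa = 29500 Pa, q̄ = 0.00389 kg/kg → 0.00389 × 29500 / 9.8 = 11.71 mm
Layer 710–400 hPa: Δp = 310 hPa = 31000 Pa, q̄ = 0.00109 kg/kg → 0.00109 × 31000 / 9.8 = 3.45 mm
PW = 11.71 + 3.45 = 15.16 ≈ 15.2 mm.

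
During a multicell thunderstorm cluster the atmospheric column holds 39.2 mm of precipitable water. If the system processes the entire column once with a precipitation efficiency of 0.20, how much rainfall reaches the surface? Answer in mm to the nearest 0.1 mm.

Rainfall = ε × PW = 0.20 × 39.2 = 7.8 mm.

rainfall ≈ 7.8 mm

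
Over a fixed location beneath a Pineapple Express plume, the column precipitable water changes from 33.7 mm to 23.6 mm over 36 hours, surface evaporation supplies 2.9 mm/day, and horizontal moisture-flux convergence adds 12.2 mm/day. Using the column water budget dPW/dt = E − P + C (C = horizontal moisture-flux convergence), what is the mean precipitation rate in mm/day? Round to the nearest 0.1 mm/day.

P ≈ 21.8 mm/day

dPW/dt = (23.6 − 33.7) mm / (36/24 day) = -6.733 mm/day.
P = E + C − dPW/dt = 2.9 + (12.2) − (-6.733) = 21.8 mm/day.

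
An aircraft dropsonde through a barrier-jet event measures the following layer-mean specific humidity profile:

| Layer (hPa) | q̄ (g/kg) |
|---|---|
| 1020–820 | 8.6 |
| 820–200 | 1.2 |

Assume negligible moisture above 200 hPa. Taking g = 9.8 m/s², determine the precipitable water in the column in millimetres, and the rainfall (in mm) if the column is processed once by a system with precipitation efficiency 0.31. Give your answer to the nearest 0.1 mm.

Precipitable water is the column-integrated vapour mass per unit area: PW = (1/g) Σ q̄ Δp, with q in kg/kg and Δp in Pa (1 kg/m² of water = 1 mm).
Layer 1020–820 hPa: Δp = 200 hPa = 20000 Pa, q̄ = 0.0086 kg/kg → 0.0086 × 20000 / 9.8 = 17.55 mm
Layer 820–200 hPa: Δp = 620 hPa = 62000 Pa, q̄ = 0.0012 kg/kg → 0.0012 × 62000 / 9.8 = 7.59 mm
PW = 17.55 + 7.59 = 25.14 ≈ 25.1 mm.
Rainfall = ε × PW = 0.31 × 25.1 = 7.8 mm.

PW ≈ 25.1 mm; rainfall ≈ 7.8 mm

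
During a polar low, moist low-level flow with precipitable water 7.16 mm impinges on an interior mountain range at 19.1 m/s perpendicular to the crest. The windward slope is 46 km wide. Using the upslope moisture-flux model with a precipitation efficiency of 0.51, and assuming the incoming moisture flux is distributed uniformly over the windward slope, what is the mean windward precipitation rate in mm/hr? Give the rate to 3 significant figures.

R ≈ 5.46 mm/hr

Incoming column moisture flux per unit ridge length: F = V × PW = 19.1 × 7.16 = 136.756 mm·m/s.
Spread over the 46 km slope with efficiency ε = 0.51: R = ε·F/W = 0.51 × 136.756 / 46000 m = 1.516e-03 mm/s.
R = 1.516e-03 × 3600 = 5.46 mm/hr.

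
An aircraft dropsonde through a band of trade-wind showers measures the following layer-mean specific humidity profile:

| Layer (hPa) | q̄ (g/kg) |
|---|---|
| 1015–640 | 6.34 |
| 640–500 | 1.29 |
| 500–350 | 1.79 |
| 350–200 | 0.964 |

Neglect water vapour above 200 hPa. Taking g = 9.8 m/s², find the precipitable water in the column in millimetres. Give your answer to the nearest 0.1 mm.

Precipitable water is the column-integrated vapour mass per unit area: PW = (1/g) Σ q̄ Δp, with q in kg/kg and Δp in Pa (1 kg/m² of water = 1 mm).
Layer 1015–640 hPa: Δp = 375 hPa = 37500 Pa, q̄ = 0.00634 kg/kg → 0.00634 × 37500 / 9.8 = 24.26 mm
Layer 640–500 hPa: Δp = 140 hPa = 14000 Pa, q̄ = 0.00129 kg/kg → 0.00129 × 14000 / 9.8 = 1.84 mm
Layer 500–350 hPa: Δp = 150 hPa = 15000 Pa, q̄ = 0.00179 kg/kg → 0.00179 × 15000 / 9.8 = 2.74 mm
Layer 350–200 hPa: Δp = 150 hPa = 15000 Pa, q̄ = 0.000964 kg/kg → 0.000964 × 15000 / 9.8 = 1.48 mm
PW = 24.26 + 1.84 + 2.74 + 1.48 = 30.32 ≈ 30.3 mm.

PW ≈ 30.3 mm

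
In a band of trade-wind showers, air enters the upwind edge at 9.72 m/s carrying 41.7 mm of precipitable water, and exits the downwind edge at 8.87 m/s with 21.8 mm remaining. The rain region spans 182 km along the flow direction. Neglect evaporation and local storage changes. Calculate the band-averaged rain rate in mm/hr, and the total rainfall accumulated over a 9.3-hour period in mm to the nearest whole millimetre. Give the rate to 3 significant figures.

Column moisture flux per unit crosswind length is F = V × PW.
Inflow: F_in = 9.72 × 41.7 = 405.324 mm·m/s
Outflow: F_out = 8.87 × 21.8 = 193.366 mm·m/s
Steady-state rate R = (F_in − F_out)/L = (405.324 − 193.366) / 182000 m = 1.165e-03 mm/s.
R = 1.165e-03 × 3600 = 4.19 mm/hr.
Over 9.3 h: total = 4.19 × 9.3 = 38.967 ≈ 39 mm.

R ≈ 4.19 mm/hr; total ≈ 39 mm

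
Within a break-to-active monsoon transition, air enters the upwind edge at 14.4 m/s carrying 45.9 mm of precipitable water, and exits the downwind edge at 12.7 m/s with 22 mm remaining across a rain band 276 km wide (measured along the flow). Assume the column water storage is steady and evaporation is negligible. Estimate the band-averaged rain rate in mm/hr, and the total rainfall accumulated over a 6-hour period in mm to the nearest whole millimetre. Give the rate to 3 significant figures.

Column moisture flux per unit crosswind length is F = V × PW.
Inflow: F_in = 14.4 × 45.9 = 660.96 mm·m/s
Outflow: F_out = 12.7 × 22 = 279.4 mm·m/s
Steady-state rate R = (F_in − F_out)/L = (660.96 − 279.4) / 276000 m = 1.382e-03 mm/s.
R = 1.382e-03 × 3600 = 4.98 mm/hr.
Over 6 h: total = 4.98 × 6 = 29.88 ≈ 30 mm.

R ≈ 4.98 mm/hr; total ≈ 30 mm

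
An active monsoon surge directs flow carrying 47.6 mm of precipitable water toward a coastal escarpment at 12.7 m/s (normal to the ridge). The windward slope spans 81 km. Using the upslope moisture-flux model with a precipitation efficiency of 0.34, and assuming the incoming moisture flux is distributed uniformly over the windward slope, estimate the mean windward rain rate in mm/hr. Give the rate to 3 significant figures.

Incoming column moisture flux per unit ridge length: F = V × PW = 12.7 × 47.6 = 604.52 mm·m/s.
Spread over the 81 km slope with efficiency ε = 0.34: R = ε·F/W = 0.34 × 604.52 / 81000 m = 2.537e-03 mm/s.
R = 2.537e-03 × 3600 = 9.13 mm/hr.

R ≈ 9.13 mm/hr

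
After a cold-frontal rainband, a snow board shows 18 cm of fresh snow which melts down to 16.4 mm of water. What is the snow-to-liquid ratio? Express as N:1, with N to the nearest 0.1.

ratio ≈ 11.0

Ratio = snow depth / SWE = 180 mm / 16.4 mm = 11.0, i.e. 11.0:1.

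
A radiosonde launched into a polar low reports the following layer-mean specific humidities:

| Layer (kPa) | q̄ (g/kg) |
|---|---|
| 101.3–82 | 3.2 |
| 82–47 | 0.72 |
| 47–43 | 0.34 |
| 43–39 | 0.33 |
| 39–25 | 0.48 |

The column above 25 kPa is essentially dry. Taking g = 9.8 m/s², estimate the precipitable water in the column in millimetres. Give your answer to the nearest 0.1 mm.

PW ≈ 9.8 mm

Precipitable water is the column-integrated vapour mass per unit area: PW = (1/g) Σ q̄ Δp, with q in kg/kg and Δp in Pa (1 kg/m² of water = 1 mm).
Layer 101.3–82 kPa: Δp = 193 hPa = 19300 Pa, q̄ = 0.0032 kg/kg → 0.0032 × 19300 / 9.8 = 6.30 mm
Layer 82–47 kPa: Δp = 350 hPa = 35000 Pa, q̄ = 0.00072 kg/kg → 0.00072 × 35000 / 9.8 = 2.57 mm
Layer 47–43 kPa: Δp = 40 hPa = 4000 Pa, q̄ = 0.00034 kg/kg → 0.00034 × 4000 / 9.8 = 0.14 mm
Layer 43–39 kPa: Δp = 40 hPa = 4000 Pa, q̄ = 0.00033 kg/kg → 0.00033 × 4000 / 9.8 = 0.13 mm
Layer 39–25 kPa: Δp = 140 hPa = 14000 Pa, q̄ = 0.00048 kg/kg → 0.00048 × 14000 / 9.8 = 0.69 mm
PW = 6.30 + 2.57 + 0.14 + 0.13 + 0.69 = 9.83 ≈ 9.8 mm.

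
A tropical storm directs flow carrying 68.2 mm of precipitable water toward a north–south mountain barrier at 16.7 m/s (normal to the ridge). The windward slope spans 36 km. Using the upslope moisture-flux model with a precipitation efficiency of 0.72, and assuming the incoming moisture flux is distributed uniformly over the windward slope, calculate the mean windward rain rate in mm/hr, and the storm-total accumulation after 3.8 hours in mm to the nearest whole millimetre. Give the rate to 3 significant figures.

Incoming column moisture flux per unit ridge length: F = V × PW = 16.7 × 68.2 = 1138.94 mm·m/s.
Spread over the 36 km slope with efficiency ε = 0.72: R = ε·F/W = 0.72 × 1138.94 / 36000 m = 2.278e-02 mm/s.
R = 2.278e-02 × 3600 = 82.0 mm/hr.
Over 3.8 h: total = 82.0 × 3.8 = 311.6 ≈ 312 mm.

R ≈ 82.0 mm/hr; total ≈ 312 mm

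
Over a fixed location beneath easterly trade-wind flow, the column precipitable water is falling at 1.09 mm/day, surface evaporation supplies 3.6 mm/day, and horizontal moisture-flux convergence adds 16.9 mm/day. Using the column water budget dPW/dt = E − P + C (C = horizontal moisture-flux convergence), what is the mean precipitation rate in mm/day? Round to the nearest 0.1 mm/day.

dPW/dt = -1.09 mm/day.
P = E + C − dPW/dt = 3.6 + (16.9) − (-1.09) = 21.6 mm/day.

P ≈ 21.6 mm/day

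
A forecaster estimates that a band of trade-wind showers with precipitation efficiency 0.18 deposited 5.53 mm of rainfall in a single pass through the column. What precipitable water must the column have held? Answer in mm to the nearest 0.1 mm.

PW ≈ 30.7 mm

PW = rainfall / ε = 5.53 / 0.18 = 30.7 mm.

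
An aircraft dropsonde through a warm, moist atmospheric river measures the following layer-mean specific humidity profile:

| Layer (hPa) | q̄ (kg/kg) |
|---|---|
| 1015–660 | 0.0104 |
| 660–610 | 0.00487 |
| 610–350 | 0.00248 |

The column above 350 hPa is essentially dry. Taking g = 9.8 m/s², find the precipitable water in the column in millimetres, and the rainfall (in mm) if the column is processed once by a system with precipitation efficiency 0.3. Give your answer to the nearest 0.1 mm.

PW ≈ 46.7 mm; rainfall ≈ 14.0 mm

Precipitable water is the column-integrated vapour mass per unit area: PW = (1/g) Σ q̄ Δp, with q in kg/kg and Δp in Pa (1 kg/m² of water = 1 mm).
Layer 1015–660 hPa: Δp = 355 hPa = 35500 Pa, q̄ = 0.0104 kg/kg → 0.0104 × 35500 / 9.8 = 37.67 mm
Layer 660–610 hPa: Δp = 50 hPa = 5000 Pa, q̄ = 0.00487 kg/kg → 0.00487 × 5000 / 9.8 = 2.48 mm
Layer 610–350 hPa: Δp = 260 hPa = 26000 Pa, q̄ = 0.00248 kg/kg → 0.00248 × 26000 / 9.8 = 6.58 mm
PW = 37.67 + 2.48 + 6.58 = 46.73 ≈ 46.7 mm.
Rainfall = ε × PW = 0.3 × 46.7 = 14.0 mm.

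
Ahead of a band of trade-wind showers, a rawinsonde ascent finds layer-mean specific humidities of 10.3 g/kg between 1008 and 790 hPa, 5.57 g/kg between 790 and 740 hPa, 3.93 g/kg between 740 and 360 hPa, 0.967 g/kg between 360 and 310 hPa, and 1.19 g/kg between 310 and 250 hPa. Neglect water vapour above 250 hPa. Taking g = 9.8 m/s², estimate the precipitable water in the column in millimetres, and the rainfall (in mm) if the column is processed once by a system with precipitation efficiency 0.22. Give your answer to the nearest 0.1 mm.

Precipitable water is the column-integrated vapour mass per unit area: PW = (1/g) Σ q̄ Δp, with q in kg/kg and Δp in Pa (1 kg/m² of water = 1 mm).
Layer 1008–790 hPa: Δp = 218 hPa = 21800 Pa, q̄ = 0.0103 kg/kg → 0.0103 × 21800 / 9.8 = 22.91 mm
Layer 790–740 hPa: Δp = 50 hPa = 5000 Pa, q̄ = 0.00557 kg/kg → 0.00557 × 5000 / 9.8 = 2.84 mm
Layer 740–360 hPa: Δp = 380 hPa = 38000 Pa, q̄ = 0.00393 kg/kg → 0.00393 × 38000 / 9.8 = 15.24 mm
Layer 360–310 hPa: Δp = 50 hPa = 5000 Pa, q̄ = 0.000967 kg/kg → 0.000967 × 5000 / 9.8 = 0.49 mm
Layer 310–250 hPa: Δp = 60 hPa = 6000 Pa, q̄ = 0.00119 kg/kg → 0.00119 × 6000 / 9.8 = 0.73 mm
PW = 22.91 + 2.84 + 15.24 + 0.49 + 0.73 = 42.21 ≈ 42.2 mm.
Rainfall = ε × PW = 0.22 × 42.2 = 9.3 mm.

PW ≈ 42.2 mm; rainfall ≈ 9.3 mm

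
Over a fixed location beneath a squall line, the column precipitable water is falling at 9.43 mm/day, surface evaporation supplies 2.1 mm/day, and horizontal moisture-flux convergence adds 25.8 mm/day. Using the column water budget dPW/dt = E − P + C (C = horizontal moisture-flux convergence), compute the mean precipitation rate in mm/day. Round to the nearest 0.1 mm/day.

P ≈ 37.3 mm/day

dPW/dt = -9.43 mm/day.
P = E + C − dPW/dt = 2.1 + (25.8) − (-9.43) = 37.3 mm/day.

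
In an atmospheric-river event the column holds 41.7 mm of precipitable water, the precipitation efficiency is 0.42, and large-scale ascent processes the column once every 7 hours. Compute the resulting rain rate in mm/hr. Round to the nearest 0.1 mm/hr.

Each overturning extracts ε × PW = 0.42 × 41.7 = 17.514 mm.
Rate = ε·PW / τ = 17.514 / 7 h = 2.5 mm/hr.

R ≈ 2.5 mm/hr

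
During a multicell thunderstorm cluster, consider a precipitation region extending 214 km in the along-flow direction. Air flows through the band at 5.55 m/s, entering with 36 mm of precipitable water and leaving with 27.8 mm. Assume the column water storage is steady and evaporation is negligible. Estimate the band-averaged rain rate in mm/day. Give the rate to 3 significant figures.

R ≈ 18.4 mm/day

Column moisture flux per unit crosswind length is F = V × PW.
Inflow: F_in = 5.55 × 36 = 199.8 mm·m/s
Outflow: F_out = 5.55 × 27.8 = 154.29 mm·m/s
Steady-state rate R = (F_in − F_out)/L = (199.8 − 154.29) / 214000 m = 2.127e-04 mm/s.
R = 2.127e-04 × 3600 × 24 = 18.4 mm/day.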